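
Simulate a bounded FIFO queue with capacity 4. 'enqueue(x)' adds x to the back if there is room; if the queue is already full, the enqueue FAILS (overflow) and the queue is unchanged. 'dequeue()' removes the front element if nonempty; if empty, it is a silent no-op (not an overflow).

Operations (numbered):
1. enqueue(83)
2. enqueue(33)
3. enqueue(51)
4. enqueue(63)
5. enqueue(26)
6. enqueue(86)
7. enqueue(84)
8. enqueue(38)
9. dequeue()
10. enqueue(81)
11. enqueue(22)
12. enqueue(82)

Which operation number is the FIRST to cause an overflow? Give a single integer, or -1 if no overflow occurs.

1. enqueue(83): size=1
2. enqueue(33): size=2
3. enqueue(51): size=3
4. enqueue(63): size=4
5. enqueue(26): size=4=cap → OVERFLOW (fail)
6. enqueue(86): size=4=cap → OVERFLOW (fail)
7. enqueue(84): size=4=cap → OVERFLOW (fail)
8. enqueue(38): size=4=cap → OVERFLOW (fail)
9. dequeue(): size=3
10. enqueue(81): size=4
11. enqueue(22): size=4=cap → OVERFLOW (fail)
12. enqueue(82): size=4=cap → OVERFLOW (fail)

Answer: 5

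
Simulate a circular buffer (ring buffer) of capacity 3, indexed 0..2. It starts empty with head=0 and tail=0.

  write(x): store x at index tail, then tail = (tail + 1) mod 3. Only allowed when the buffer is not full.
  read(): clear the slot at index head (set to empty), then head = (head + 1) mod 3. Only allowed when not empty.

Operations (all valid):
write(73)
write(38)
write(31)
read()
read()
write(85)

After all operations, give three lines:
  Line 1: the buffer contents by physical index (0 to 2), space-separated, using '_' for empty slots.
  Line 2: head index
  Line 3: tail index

Answer: 85 _ 31
2
1

Derivation:
write(73): buf=[73 _ _], head=0, tail=1, size=1
write(38): buf=[73 38 _], head=0, tail=2, size=2
write(31): buf=[73 38 31], head=0, tail=0, size=3
read(): buf=[_ 38 31], head=1, tail=0, size=2
read(): buf=[_ _ 31], head=2, tail=0, size=1
write(85): buf=[85 _ 31], head=2, tail=1, size=2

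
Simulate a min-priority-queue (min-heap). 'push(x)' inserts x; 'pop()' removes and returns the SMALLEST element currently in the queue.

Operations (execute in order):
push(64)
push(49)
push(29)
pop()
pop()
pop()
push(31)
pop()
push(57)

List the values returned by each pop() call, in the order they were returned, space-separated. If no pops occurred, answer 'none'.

push(64): heap contents = [64]
push(49): heap contents = [49, 64]
push(29): heap contents = [29, 49, 64]
pop() → 29: heap contents = [49, 64]
pop() → 49: heap contents = [64]
pop() → 64: heap contents = []
push(31): heap contents = [31]
pop() → 31: heap contents = []
push(57): heap contents = [57]

Answer: 29 49 64 31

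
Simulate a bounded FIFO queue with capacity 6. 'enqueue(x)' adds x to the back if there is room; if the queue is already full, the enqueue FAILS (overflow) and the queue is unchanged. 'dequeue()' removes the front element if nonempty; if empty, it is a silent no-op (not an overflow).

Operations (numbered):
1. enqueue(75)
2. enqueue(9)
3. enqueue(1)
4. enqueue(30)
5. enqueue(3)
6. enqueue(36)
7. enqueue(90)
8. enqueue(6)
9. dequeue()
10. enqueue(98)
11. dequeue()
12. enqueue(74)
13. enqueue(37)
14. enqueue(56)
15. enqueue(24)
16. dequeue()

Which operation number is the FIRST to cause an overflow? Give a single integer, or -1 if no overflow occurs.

Answer: 7

Derivation:
1. enqueue(75): size=1
2. enqueue(9): size=2
3. enqueue(1): size=3
4. enqueue(30): size=4
5. enqueue(3): size=5
6. enqueue(36): size=6
7. enqueue(90): size=6=cap → OVERFLOW (fail)
8. enqueue(6): size=6=cap → OVERFLOW (fail)
9. dequeue(): size=5
10. enqueue(98): size=6
11. dequeue(): size=5
12. enqueue(74): size=6
13. enqueue(37): size=6=cap → OVERFLOW (fail)
14. enqueue(56): size=6=cap → OVERFLOW (fail)
15. enqueue(24): size=6=cap → OVERFLOW (fail)
16. dequeue(): size=5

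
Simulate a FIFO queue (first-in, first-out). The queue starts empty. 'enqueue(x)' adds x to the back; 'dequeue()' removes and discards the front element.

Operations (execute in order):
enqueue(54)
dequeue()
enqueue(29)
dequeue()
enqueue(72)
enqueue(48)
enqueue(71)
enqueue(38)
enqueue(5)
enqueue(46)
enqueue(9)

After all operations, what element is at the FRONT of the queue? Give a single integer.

enqueue(54): queue = [54]
dequeue(): queue = []
enqueue(29): queue = [29]
dequeue(): queue = []
enqueue(72): queue = [72]
enqueue(48): queue = [72, 48]
enqueue(71): queue = [72, 48, 71]
enqueue(38): queue = [72, 48, 71, 38]
enqueue(5): queue = [72, 48, 71, 38, 5]
enqueue(46): queue = [72, 48, 71, 38, 5, 46]
enqueue(9): queue = [72, 48, 71, 38, 5, 46, 9]

Answer: 72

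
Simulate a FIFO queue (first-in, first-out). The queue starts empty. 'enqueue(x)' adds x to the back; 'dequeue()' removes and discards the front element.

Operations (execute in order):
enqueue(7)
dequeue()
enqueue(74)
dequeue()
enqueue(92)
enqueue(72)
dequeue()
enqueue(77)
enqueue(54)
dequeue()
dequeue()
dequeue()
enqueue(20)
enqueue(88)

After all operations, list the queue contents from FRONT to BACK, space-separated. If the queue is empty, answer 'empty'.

Answer: 20 88

Derivation:
enqueue(7): [7]
dequeue(): []
enqueue(74): [74]
dequeue(): []
enqueue(92): [92]
enqueue(72): [92, 72]
dequeue(): [72]
enqueue(77): [72, 77]
enqueue(54): [72, 77, 54]
dequeue(): [77, 54]
dequeue(): [54]
dequeue(): []
enqueue(20): [20]
enqueue(88): [20, 88]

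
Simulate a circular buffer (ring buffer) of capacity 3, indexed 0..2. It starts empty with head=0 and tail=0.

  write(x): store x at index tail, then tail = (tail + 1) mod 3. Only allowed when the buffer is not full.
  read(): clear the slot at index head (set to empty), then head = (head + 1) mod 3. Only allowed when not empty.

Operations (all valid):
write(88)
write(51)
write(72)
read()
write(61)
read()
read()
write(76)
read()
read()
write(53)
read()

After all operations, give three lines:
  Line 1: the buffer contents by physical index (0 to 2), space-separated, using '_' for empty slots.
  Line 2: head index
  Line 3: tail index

Answer: _ _ _
0
0

Derivation:
write(88): buf=[88 _ _], head=0, tail=1, size=1
write(51): buf=[88 51 _], head=0, tail=2, size=2
write(72): buf=[88 51 72], head=0, tail=0, size=3
read(): buf=[_ 51 72], head=1, tail=0, size=2
write(61): buf=[61 51 72], head=1, tail=1, size=3
read(): buf=[61 _ 72], head=2, tail=1, size=2
read(): buf=[61 _ _], head=0, tail=1, size=1
write(76): buf=[61 76 _], head=0, tail=2, size=2
read(): buf=[_ 76 _], head=1, tail=2, size=1
read(): buf=[_ _ _], head=2, tail=2, size=0
write(53): buf=[_ _ 53], head=2, tail=0, size=1
read(): buf=[_ _ _], head=0, tail=0, size=0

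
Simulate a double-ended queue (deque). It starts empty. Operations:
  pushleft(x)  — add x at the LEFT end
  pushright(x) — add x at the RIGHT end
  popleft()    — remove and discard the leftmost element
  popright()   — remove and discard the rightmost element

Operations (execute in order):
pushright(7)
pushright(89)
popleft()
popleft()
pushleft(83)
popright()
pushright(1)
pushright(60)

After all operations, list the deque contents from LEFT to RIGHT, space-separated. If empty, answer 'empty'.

pushright(7): [7]
pushright(89): [7, 89]
popleft(): [89]
popleft(): []
pushleft(83): [83]
popright(): []
pushright(1): [1]
pushright(60): [1, 60]

Answer: 1 60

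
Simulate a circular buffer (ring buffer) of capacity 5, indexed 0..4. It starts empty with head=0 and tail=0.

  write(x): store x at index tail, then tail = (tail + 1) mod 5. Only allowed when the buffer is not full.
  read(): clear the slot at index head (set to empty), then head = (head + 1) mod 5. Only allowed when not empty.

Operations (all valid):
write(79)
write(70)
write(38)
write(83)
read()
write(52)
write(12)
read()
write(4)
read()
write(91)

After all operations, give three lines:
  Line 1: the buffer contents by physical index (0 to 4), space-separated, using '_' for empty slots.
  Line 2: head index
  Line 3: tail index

Answer: 12 4 91 83 52
3
3

Derivation:
write(79): buf=[79 _ _ _ _], head=0, tail=1, size=1
write(70): buf=[79 70 _ _ _], head=0, tail=2, size=2
write(38): buf=[79 70 38 _ _], head=0, tail=3, size=3
write(83): buf=[79 70 38 83 _], head=0, tail=4, size=4
read(): buf=[_ 70 38 83 _], head=1, tail=4, size=3
write(52): buf=[_ 70 38 83 52], head=1, tail=0, size=4
write(12): buf=[12 70 38 83 52], head=1, tail=1, size=5
read(): buf=[12 _ 38 83 52], head=2, tail=1, size=4
write(4): buf=[12 4 38 83 52], head=2, tail=2, size=5
read(): buf=[12 4 _ 83 52], head=3, tail=2, size=4
write(91): buf=[12 4 91 83 52], head=3, tail=3, size=5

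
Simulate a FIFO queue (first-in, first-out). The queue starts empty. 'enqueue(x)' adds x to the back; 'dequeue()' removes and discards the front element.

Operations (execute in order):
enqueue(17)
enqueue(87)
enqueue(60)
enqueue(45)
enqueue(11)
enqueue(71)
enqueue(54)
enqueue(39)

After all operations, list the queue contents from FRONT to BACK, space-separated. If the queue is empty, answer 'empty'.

enqueue(17): [17]
enqueue(87): [17, 87]
enqueue(60): [17, 87, 60]
enqueue(45): [17, 87, 60, 45]
enqueue(11): [17, 87, 60, 45, 11]
enqueue(71): [17, 87, 60, 45, 11, 71]
enqueue(54): [17, 87, 60, 45, 11, 71, 54]
enqueue(39): [17, 87, 60, 45, 11, 71, 54, 39]

Answer: 17 87 60 45 11 71 54 39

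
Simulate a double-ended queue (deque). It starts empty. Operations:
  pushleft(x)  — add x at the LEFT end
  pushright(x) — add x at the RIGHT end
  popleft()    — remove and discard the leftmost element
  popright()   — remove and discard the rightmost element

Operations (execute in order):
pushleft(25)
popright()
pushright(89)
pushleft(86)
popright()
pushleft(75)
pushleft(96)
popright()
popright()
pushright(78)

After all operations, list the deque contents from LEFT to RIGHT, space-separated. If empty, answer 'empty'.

pushleft(25): [25]
popright(): []
pushright(89): [89]
pushleft(86): [86, 89]
popright(): [86]
pushleft(75): [75, 86]
pushleft(96): [96, 75, 86]
popright(): [96, 75]
popright(): [96]
pushright(78): [96, 78]

Answer: 96 78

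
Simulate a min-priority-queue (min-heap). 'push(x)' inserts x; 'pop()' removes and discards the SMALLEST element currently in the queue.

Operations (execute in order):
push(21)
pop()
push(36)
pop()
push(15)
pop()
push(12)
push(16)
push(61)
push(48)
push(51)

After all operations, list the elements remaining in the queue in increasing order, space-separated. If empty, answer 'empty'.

Answer: 12 16 48 51 61

Derivation:
push(21): heap contents = [21]
pop() → 21: heap contents = []
push(36): heap contents = [36]
pop() → 36: heap contents = []
push(15): heap contents = [15]
pop() → 15: heap contents = []
push(12): heap contents = [12]
push(16): heap contents = [12, 16]
push(61): heap contents = [12, 16, 61]
push(48): heap contents = [12, 16, 48, 61]
push(51): heap contents = [12, 16, 48, 51, 61]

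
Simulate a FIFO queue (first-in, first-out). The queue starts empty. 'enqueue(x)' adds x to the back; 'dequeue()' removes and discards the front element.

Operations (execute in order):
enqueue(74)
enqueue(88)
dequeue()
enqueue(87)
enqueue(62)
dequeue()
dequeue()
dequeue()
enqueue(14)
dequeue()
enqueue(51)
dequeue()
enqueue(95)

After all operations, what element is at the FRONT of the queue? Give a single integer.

Answer: 95

Derivation:
enqueue(74): queue = [74]
enqueue(88): queue = [74, 88]
dequeue(): queue = [88]
enqueue(87): queue = [88, 87]
enqueue(62): queue = [88, 87, 62]
dequeue(): queue = [87, 62]
dequeue(): queue = [62]
dequeue(): queue = []
enqueue(14): queue = [14]
dequeue(): queue = []
enqueue(51): queue = [51]
dequeue(): queue = []
enqueue(95): queue = [95]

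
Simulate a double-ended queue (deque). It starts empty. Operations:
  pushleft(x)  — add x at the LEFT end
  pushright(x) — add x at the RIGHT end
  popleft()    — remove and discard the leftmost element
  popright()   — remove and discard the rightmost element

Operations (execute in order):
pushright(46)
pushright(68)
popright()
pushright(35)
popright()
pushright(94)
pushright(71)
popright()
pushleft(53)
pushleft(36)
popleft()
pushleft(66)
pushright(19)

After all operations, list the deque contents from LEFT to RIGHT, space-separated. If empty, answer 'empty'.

Answer: 66 53 46 94 19

Derivation:
pushright(46): [46]
pushright(68): [46, 68]
popright(): [46]
pushright(35): [46, 35]
popright(): [46]
pushright(94): [46, 94]
pushright(71): [46, 94, 71]
popright(): [46, 94]
pushleft(53): [53, 46, 94]
pushleft(36): [36, 53, 46, 94]
popleft(): [53, 46, 94]
pushleft(66): [66, 53, 46, 94]
pushright(19): [66, 53, 46, 94, 19]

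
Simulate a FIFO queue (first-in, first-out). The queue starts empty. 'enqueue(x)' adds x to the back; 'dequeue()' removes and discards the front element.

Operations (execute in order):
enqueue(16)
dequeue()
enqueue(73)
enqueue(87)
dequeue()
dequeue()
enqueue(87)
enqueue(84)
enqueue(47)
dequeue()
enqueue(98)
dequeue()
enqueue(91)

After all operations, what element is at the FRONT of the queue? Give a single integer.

enqueue(16): queue = [16]
dequeue(): queue = []
enqueue(73): queue = [73]
enqueue(87): queue = [73, 87]
dequeue(): queue = [87]
dequeue(): queue = []
enqueue(87): queue = [87]
enqueue(84): queue = [87, 84]
enqueue(47): queue = [87, 84, 47]
dequeue(): queue = [84, 47]
enqueue(98): queue = [84, 47, 98]
dequeue(): queue = [47, 98]
enqueue(91): queue = [47, 98, 91]

Answer: 47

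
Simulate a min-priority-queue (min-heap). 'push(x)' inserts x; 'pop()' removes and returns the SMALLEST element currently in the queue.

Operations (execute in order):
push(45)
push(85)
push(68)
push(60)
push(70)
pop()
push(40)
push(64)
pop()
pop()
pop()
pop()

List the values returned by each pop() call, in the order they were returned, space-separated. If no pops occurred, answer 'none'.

push(45): heap contents = [45]
push(85): heap contents = [45, 85]
push(68): heap contents = [45, 68, 85]
push(60): heap contents = [45, 60, 68, 85]
push(70): heap contents = [45, 60, 68, 70, 85]
pop() → 45: heap contents = [60, 68, 70, 85]
push(40): heap contents = [40, 60, 68, 70, 85]
push(64): heap contents = [40, 60, 64, 68, 70, 85]
pop() → 40: heap contents = [60, 64, 68, 70, 85]
pop() → 60: heap contents = [64, 68, 70, 85]
pop() → 64: heap contents = [68, 70, 85]
pop() → 68: heap contents = [70, 85]

Answer: 45 40 60 64 68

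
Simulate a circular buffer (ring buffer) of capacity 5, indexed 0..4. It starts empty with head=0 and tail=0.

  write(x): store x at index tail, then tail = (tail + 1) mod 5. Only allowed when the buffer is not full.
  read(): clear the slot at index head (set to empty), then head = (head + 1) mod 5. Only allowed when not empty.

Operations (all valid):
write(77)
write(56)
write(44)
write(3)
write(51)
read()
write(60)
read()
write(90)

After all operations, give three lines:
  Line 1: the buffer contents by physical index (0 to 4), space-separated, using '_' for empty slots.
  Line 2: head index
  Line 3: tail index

write(77): buf=[77 _ _ _ _], head=0, tail=1, size=1
write(56): buf=[77 56 _ _ _], head=0, tail=2, size=2
write(44): buf=[77 56 44 _ _], head=0, tail=3, size=3
write(3): buf=[77 56 44 3 _], head=0, tail=4, size=4
write(51): buf=[77 56 44 3 51], head=0, tail=0, size=5
read(): buf=[_ 56 44 3 51], head=1, tail=0, size=4
write(60): buf=[60 56 44 3 51], head=1, tail=1, size=5
read(): buf=[60 _ 44 3 51], head=2, tail=1, size=4
write(90): buf=[60 90 44 3 51], head=2, tail=2, size=5

Answer: 60 90 44 3 51
2
2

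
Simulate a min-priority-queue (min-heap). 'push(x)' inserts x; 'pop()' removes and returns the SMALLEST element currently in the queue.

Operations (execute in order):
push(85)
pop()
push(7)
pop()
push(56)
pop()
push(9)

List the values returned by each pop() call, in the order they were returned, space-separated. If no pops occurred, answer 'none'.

Answer: 85 7 56

Derivation:
push(85): heap contents = [85]
pop() → 85: heap contents = []
push(7): heap contents = [7]
pop() → 7: heap contents = []
push(56): heap contents = [56]
pop() → 56: heap contents = []
push(9): heap contents = [9]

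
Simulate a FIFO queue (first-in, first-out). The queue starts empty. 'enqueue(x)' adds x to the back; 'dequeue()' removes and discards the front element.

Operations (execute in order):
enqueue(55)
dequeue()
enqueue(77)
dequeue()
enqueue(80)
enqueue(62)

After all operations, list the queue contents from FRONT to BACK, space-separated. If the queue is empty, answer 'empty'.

Answer: 80 62

Derivation:
enqueue(55): [55]
dequeue(): []
enqueue(77): [77]
dequeue(): []
enqueue(80): [80]
enqueue(62): [80, 62]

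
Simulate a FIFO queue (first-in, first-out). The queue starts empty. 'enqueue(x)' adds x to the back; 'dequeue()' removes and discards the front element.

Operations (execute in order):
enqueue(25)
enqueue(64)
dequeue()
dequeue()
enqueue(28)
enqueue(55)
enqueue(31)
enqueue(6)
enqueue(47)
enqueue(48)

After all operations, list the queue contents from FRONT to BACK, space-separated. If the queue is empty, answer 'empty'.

Answer: 28 55 31 6 47 48

Derivation:
enqueue(25): [25]
enqueue(64): [25, 64]
dequeue(): [64]
dequeue(): []
enqueue(28): [28]
enqueue(55): [28, 55]
enqueue(31): [28, 55, 31]
enqueue(6): [28, 55, 31, 6]
enqueue(47): [28, 55, 31, 6, 47]
enqueue(48): [28, 55, 31, 6, 47, 48]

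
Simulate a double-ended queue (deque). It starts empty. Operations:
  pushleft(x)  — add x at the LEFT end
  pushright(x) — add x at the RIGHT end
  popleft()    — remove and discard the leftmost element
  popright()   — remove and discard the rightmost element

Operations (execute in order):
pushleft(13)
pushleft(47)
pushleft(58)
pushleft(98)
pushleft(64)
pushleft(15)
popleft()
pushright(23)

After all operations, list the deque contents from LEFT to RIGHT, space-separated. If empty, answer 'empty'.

pushleft(13): [13]
pushleft(47): [47, 13]
pushleft(58): [58, 47, 13]
pushleft(98): [98, 58, 47, 13]
pushleft(64): [64, 98, 58, 47, 13]
pushleft(15): [15, 64, 98, 58, 47, 13]
popleft(): [64, 98, 58, 47, 13]
pushright(23): [64, 98, 58, 47, 13, 23]

Answer: 64 98 58 47 13 23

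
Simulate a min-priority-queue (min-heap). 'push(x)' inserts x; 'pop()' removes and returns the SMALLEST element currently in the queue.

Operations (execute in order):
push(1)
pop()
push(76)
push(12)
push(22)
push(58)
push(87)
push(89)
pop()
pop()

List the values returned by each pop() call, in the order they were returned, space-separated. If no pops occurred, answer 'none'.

Answer: 1 12 22

Derivation:
push(1): heap contents = [1]
pop() → 1: heap contents = []
push(76): heap contents = [76]
push(12): heap contents = [12, 76]
push(22): heap contents = [12, 22, 76]
push(58): heap contents = [12, 22, 58, 76]
push(87): heap contents = [12, 22, 58, 76, 87]
push(89): heap contents = [12, 22, 58, 76, 87, 89]
pop() → 12: heap contents = [22, 58, 76, 87, 89]
pop() → 22: heap contents = [58, 76, 87, 89]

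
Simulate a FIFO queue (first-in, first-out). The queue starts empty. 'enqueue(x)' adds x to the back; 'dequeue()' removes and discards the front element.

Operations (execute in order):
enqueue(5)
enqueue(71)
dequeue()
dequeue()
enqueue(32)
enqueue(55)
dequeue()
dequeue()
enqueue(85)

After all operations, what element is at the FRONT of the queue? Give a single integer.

Answer: 85

Derivation:
enqueue(5): queue = [5]
enqueue(71): queue = [5, 71]
dequeue(): queue = [71]
dequeue(): queue = []
enqueue(32): queue = [32]
enqueue(55): queue = [32, 55]
dequeue(): queue = [55]
dequeue(): queue = []
enqueue(85): queue = [85]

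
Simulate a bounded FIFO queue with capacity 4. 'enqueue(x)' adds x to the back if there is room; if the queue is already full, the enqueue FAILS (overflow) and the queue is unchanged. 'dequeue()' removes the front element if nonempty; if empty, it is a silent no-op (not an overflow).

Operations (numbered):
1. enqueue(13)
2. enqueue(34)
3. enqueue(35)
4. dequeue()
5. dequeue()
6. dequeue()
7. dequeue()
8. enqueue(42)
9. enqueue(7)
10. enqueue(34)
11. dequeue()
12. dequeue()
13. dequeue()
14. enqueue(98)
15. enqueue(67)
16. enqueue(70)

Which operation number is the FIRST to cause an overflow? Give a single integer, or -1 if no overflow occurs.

Answer: -1

Derivation:
1. enqueue(13): size=1
2. enqueue(34): size=2
3. enqueue(35): size=3
4. dequeue(): size=2
5. dequeue(): size=1
6. dequeue(): size=0
7. dequeue(): empty, no-op, size=0
8. enqueue(42): size=1
9. enqueue(7): size=2
10. enqueue(34): size=3
11. dequeue(): size=2
12. dequeue(): size=1
13. dequeue(): size=0
14. enqueue(98): size=1
15. enqueue(67): size=2
16. enqueue(70): size=3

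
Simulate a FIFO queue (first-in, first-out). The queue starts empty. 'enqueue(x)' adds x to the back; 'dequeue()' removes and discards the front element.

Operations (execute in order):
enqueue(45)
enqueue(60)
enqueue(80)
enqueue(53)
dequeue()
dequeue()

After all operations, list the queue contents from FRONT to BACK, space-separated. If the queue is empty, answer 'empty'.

enqueue(45): [45]
enqueue(60): [45, 60]
enqueue(80): [45, 60, 80]
enqueue(53): [45, 60, 80, 53]
dequeue(): [60, 80, 53]
dequeue(): [80, 53]

Answer: 80 53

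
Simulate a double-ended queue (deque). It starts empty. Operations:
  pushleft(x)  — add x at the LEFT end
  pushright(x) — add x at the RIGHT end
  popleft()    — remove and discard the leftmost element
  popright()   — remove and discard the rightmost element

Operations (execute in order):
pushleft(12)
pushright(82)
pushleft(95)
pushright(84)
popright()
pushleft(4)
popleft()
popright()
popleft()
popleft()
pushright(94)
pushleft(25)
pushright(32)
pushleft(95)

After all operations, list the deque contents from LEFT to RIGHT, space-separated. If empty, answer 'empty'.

pushleft(12): [12]
pushright(82): [12, 82]
pushleft(95): [95, 12, 82]
pushright(84): [95, 12, 82, 84]
popright(): [95, 12, 82]
pushleft(4): [4, 95, 12, 82]
popleft(): [95, 12, 82]
popright(): [95, 12]
popleft(): [12]
popleft(): []
pushright(94): [94]
pushleft(25): [25, 94]
pushright(32): [25, 94, 32]
pushleft(95): [95, 25, 94, 32]

Answer: 95 25 94 32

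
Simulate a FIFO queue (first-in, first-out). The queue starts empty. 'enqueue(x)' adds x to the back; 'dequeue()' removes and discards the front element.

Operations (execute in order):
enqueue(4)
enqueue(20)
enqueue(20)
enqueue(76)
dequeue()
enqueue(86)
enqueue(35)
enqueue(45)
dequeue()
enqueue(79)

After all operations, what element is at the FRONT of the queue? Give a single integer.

Answer: 20

Derivation:
enqueue(4): queue = [4]
enqueue(20): queue = [4, 20]
enqueue(20): queue = [4, 20, 20]
enqueue(76): queue = [4, 20, 20, 76]
dequeue(): queue = [20, 20, 76]
enqueue(86): queue = [20, 20, 76, 86]
enqueue(35): queue = [20, 20, 76, 86, 35]
enqueue(45): queue = [20, 20, 76, 86, 35, 45]
dequeue(): queue = [20, 76, 86, 35, 45]
enqueue(79): queue = [20, 76, 86, 35, 45, 79]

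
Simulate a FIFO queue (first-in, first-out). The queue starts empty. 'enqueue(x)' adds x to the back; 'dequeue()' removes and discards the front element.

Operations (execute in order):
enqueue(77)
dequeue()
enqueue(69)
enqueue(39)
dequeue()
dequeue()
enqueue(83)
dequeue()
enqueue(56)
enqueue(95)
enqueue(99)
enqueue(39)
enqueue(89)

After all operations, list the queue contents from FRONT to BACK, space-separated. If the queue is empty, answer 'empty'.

enqueue(77): [77]
dequeue(): []
enqueue(69): [69]
enqueue(39): [69, 39]
dequeue(): [39]
dequeue(): []
enqueue(83): [83]
dequeue(): []
enqueue(56): [56]
enqueue(95): [56, 95]
enqueue(99): [56, 95, 99]
enqueue(39): [56, 95, 99, 39]
enqueue(89): [56, 95, 99, 39, 89]

Answer: 56 95 99 39 89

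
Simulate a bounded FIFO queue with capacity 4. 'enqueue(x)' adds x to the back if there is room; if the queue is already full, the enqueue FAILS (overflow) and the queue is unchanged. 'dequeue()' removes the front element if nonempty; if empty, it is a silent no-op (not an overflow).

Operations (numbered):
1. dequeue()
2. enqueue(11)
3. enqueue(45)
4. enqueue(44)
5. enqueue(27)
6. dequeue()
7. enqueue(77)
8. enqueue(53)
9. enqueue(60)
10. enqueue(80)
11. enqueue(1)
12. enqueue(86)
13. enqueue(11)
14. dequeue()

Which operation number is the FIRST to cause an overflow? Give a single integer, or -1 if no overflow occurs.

Answer: 8

Derivation:
1. dequeue(): empty, no-op, size=0
2. enqueue(11): size=1
3. enqueue(45): size=2
4. enqueue(44): size=3
5. enqueue(27): size=4
6. dequeue(): size=3
7. enqueue(77): size=4
8. enqueue(53): size=4=cap → OVERFLOW (fail)
9. enqueue(60): size=4=cap → OVERFLOW (fail)
10. enqueue(80): size=4=cap → OVERFLOW (fail)
11. enqueue(1): size=4=cap → OVERFLOW (fail)
12. enqueue(86): size=4=cap → OVERFLOW (fail)
13. enqueue(11): size=4=cap → OVERFLOW (fail)
14. dequeue(): size=3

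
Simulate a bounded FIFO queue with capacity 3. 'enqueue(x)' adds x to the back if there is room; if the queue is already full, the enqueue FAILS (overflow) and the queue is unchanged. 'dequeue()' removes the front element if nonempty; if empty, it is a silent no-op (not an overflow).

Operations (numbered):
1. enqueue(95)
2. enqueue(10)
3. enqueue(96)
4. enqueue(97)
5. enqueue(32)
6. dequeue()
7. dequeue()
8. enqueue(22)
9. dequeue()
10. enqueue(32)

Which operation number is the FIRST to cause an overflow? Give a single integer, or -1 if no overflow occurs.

1. enqueue(95): size=1
2. enqueue(10): size=2
3. enqueue(96): size=3
4. enqueue(97): size=3=cap → OVERFLOW (fail)
5. enqueue(32): size=3=cap → OVERFLOW (fail)
6. dequeue(): size=2
7. dequeue(): size=1
8. enqueue(22): size=2
9. dequeue(): size=1
10. enqueue(32): size=2

Answer: 4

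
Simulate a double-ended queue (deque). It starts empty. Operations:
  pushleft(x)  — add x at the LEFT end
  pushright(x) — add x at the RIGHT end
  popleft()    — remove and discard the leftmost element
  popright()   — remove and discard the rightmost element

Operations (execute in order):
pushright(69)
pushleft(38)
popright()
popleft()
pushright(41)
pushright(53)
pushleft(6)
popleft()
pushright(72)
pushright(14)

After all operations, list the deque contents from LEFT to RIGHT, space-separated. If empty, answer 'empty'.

Answer: 41 53 72 14

Derivation:
pushright(69): [69]
pushleft(38): [38, 69]
popright(): [38]
popleft(): []
pushright(41): [41]
pushright(53): [41, 53]
pushleft(6): [6, 41, 53]
popleft(): [41, 53]
pushright(72): [41, 53, 72]
pushright(14): [41, 53, 72, 14]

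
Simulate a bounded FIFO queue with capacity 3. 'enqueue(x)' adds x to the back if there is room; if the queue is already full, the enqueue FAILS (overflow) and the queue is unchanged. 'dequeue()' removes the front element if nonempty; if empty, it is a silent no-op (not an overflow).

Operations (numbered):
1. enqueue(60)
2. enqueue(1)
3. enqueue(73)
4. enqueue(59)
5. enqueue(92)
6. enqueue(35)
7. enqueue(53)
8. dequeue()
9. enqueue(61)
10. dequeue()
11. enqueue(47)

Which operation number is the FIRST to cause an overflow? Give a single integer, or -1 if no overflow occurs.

Answer: 4

Derivation:
1. enqueue(60): size=1
2. enqueue(1): size=2
3. enqueue(73): size=3
4. enqueue(59): size=3=cap → OVERFLOW (fail)
5. enqueue(92): size=3=cap → OVERFLOW (fail)
6. enqueue(35): size=3=cap → OVERFLOW (fail)
7. enqueue(53): size=3=cap → OVERFLOW (fail)
8. dequeue(): size=2
9. enqueue(61): size=3
10. dequeue(): size=2
11. enqueue(47): size=3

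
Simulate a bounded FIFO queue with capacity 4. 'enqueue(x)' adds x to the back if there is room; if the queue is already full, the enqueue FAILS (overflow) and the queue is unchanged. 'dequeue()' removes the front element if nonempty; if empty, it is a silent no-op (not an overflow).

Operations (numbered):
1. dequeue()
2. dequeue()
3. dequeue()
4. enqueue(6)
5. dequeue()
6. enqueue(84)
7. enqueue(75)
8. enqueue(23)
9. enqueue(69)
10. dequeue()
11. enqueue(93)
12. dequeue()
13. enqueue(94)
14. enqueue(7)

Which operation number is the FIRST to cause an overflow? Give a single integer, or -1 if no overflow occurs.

1. dequeue(): empty, no-op, size=0
2. dequeue(): empty, no-op, size=0
3. dequeue(): empty, no-op, size=0
4. enqueue(6): size=1
5. dequeue(): size=0
6. enqueue(84): size=1
7. enqueue(75): size=2
8. enqueue(23): size=3
9. enqueue(69): size=4
10. dequeue(): size=3
11. enqueue(93): size=4
12. dequeue(): size=3
13. enqueue(94): size=4
14. enqueue(7): size=4=cap → OVERFLOW (fail)

Answer: 14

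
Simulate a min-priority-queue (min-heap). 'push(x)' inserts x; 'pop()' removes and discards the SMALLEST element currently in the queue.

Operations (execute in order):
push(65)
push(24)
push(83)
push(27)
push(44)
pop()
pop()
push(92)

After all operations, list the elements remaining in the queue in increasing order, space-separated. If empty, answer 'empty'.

push(65): heap contents = [65]
push(24): heap contents = [24, 65]
push(83): heap contents = [24, 65, 83]
push(27): heap contents = [24, 27, 65, 83]
push(44): heap contents = [24, 27, 44, 65, 83]
pop() → 24: heap contents = [27, 44, 65, 83]
pop() → 27: heap contents = [44, 65, 83]
push(92): heap contents = [44, 65, 83, 92]

Answer: 44 65 83 92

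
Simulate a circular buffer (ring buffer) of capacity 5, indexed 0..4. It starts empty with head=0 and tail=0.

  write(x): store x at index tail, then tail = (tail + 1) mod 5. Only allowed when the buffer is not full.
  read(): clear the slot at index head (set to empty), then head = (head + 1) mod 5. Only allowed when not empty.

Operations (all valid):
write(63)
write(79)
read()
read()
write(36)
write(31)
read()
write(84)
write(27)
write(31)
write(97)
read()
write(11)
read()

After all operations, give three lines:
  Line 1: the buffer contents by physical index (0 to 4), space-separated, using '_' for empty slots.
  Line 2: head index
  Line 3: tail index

Answer: 27 31 97 11 _
0
4

Derivation:
write(63): buf=[63 _ _ _ _], head=0, tail=1, size=1
write(79): buf=[63 79 _ _ _], head=0, tail=2, size=2
read(): buf=[_ 79 _ _ _], head=1, tail=2, size=1
read(): buf=[_ _ _ _ _], head=2, tail=2, size=0
write(36): buf=[_ _ 36 _ _], head=2, tail=3, size=1
write(31): buf=[_ _ 36 31 _], head=2, tail=4, size=2
read(): buf=[_ _ _ 31 _], head=3, tail=4, size=1
write(84): buf=[_ _ _ 31 84], head=3, tail=0, size=2
write(27): buf=[27 _ _ 31 84], head=3, tail=1, size=3
write(31): buf=[27 31 _ 31 84], head=3, tail=2, size=4
write(97): buf=[27 31 97 31 84], head=3, tail=3, size=5
read(): buf=[27 31 97 _ 84], head=4, tail=3, size=4
write(11): buf=[27 31 97 11 84], head=4, tail=4, size=5
read(): buf=[27 31 97 11 _], head=0, tail=4, size=4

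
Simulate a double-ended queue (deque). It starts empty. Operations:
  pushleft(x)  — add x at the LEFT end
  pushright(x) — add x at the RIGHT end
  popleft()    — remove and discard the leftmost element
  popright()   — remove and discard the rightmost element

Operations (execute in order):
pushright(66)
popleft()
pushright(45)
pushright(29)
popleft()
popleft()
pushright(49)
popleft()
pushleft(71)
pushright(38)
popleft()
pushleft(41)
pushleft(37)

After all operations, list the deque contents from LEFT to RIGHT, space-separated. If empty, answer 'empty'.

Answer: 37 41 38

Derivation:
pushright(66): [66]
popleft(): []
pushright(45): [45]
pushright(29): [45, 29]
popleft(): [29]
popleft(): []
pushright(49): [49]
popleft(): []
pushleft(71): [71]
pushright(38): [71, 38]
popleft(): [38]
pushleft(41): [41, 38]
pushleft(37): [37, 41, 38]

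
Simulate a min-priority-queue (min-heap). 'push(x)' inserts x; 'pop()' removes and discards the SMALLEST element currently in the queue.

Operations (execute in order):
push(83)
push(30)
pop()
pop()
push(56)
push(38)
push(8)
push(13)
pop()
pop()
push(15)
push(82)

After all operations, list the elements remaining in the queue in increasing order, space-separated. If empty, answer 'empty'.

push(83): heap contents = [83]
push(30): heap contents = [30, 83]
pop() → 30: heap contents = [83]
pop() → 83: heap contents = []
push(56): heap contents = [56]
push(38): heap contents = [38, 56]
push(8): heap contents = [8, 38, 56]
push(13): heap contents = [8, 13, 38, 56]
pop() → 8: heap contents = [13, 38, 56]
pop() → 13: heap contents = [38, 56]
push(15): heap contents = [15, 38, 56]
push(82): heap contents = [15, 38, 56, 82]

Answer: 15 38 56 82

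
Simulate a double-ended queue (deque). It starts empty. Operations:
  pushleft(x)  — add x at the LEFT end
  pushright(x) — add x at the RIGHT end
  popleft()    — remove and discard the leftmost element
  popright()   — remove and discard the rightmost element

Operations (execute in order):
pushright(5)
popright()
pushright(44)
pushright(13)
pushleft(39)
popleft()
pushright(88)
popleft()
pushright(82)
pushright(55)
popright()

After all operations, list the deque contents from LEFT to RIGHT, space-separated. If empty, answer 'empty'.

pushright(5): [5]
popright(): []
pushright(44): [44]
pushright(13): [44, 13]
pushleft(39): [39, 44, 13]
popleft(): [44, 13]
pushright(88): [44, 13, 88]
popleft(): [13, 88]
pushright(82): [13, 88, 82]
pushright(55): [13, 88, 82, 55]
popright(): [13, 88, 82]

Answer: 13 88 82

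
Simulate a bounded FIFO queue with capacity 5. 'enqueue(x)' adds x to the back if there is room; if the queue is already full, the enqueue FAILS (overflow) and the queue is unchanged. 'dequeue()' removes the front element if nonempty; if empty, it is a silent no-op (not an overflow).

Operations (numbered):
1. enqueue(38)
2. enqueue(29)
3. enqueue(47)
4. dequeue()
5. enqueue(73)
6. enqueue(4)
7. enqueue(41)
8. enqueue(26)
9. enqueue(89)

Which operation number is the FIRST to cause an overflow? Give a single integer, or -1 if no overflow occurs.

1. enqueue(38): size=1
2. enqueue(29): size=2
3. enqueue(47): size=3
4. dequeue(): size=2
5. enqueue(73): size=3
6. enqueue(4): size=4
7. enqueue(41): size=5
8. enqueue(26): size=5=cap → OVERFLOW (fail)
9. enqueue(89): size=5=cap → OVERFLOW (fail)

Answer: 8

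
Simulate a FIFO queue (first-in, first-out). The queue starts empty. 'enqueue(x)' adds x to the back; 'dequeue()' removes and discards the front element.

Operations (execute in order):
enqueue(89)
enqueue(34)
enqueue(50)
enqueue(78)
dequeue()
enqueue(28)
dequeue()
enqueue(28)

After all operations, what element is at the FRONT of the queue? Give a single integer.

Answer: 50

Derivation:
enqueue(89): queue = [89]
enqueue(34): queue = [89, 34]
enqueue(50): queue = [89, 34, 50]
enqueue(78): queue = [89, 34, 50, 78]
dequeue(): queue = [34, 50, 78]
enqueue(28): queue = [34, 50, 78, 28]
dequeue(): queue = [50, 78, 28]
enqueue(28): queue = [50, 78, 28, 28]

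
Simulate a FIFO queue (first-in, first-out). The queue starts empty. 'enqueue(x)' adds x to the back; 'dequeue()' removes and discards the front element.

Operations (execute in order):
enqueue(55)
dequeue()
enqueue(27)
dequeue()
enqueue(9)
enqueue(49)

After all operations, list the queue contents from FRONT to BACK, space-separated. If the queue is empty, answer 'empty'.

Answer: 9 49

Derivation:
enqueue(55): [55]
dequeue(): []
enqueue(27): [27]
dequeue(): []
enqueue(9): [9]
enqueue(49): [9, 49]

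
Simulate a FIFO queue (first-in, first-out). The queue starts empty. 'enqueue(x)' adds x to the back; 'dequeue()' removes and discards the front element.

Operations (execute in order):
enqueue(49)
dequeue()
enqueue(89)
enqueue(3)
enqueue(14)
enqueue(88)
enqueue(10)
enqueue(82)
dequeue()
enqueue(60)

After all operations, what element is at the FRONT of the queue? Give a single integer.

enqueue(49): queue = [49]
dequeue(): queue = []
enqueue(89): queue = [89]
enqueue(3): queue = [89, 3]
enqueue(14): queue = [89, 3, 14]
enqueue(88): queue = [89, 3, 14, 88]
enqueue(10): queue = [89, 3, 14, 88, 10]
enqueue(82): queue = [89, 3, 14, 88, 10, 82]
dequeue(): queue = [3, 14, 88, 10, 82]
enqueue(60): queue = [3, 14, 88, 10, 82, 60]

Answer: 3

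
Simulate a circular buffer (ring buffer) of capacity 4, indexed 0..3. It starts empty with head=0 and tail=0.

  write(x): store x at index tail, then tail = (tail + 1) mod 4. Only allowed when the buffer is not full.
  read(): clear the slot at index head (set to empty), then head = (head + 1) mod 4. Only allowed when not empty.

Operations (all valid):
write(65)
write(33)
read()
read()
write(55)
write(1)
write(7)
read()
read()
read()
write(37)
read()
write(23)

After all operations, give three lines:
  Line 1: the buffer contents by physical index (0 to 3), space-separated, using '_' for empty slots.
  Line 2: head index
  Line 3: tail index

write(65): buf=[65 _ _ _], head=0, tail=1, size=1
write(33): buf=[65 33 _ _], head=0, tail=2, size=2
read(): buf=[_ 33 _ _], head=1, tail=2, size=1
read(): buf=[_ _ _ _], head=2, tail=2, size=0
write(55): buf=[_ _ 55 _], head=2, tail=3, size=1
write(1): buf=[_ _ 55 1], head=2, tail=0, size=2
write(7): buf=[7 _ 55 1], head=2, tail=1, size=3
read(): buf=[7 _ _ 1], head=3, tail=1, size=2
read(): buf=[7 _ _ _], head=0, tail=1, size=1
read(): buf=[_ _ _ _], head=1, tail=1, size=0
write(37): buf=[_ 37 _ _], head=1, tail=2, size=1
read(): buf=[_ _ _ _], head=2, tail=2, size=0
write(23): buf=[_ _ 23 _], head=2, tail=3, size=1

Answer: _ _ 23 _
2
3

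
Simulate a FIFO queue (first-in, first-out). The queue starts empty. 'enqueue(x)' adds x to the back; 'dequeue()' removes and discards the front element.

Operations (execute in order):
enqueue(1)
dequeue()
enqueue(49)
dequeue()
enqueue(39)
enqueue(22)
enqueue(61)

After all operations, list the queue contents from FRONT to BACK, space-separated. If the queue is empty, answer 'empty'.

enqueue(1): [1]
dequeue(): []
enqueue(49): [49]
dequeue(): []
enqueue(39): [39]
enqueue(22): [39, 22]
enqueue(61): [39, 22, 61]

Answer: 39 22 61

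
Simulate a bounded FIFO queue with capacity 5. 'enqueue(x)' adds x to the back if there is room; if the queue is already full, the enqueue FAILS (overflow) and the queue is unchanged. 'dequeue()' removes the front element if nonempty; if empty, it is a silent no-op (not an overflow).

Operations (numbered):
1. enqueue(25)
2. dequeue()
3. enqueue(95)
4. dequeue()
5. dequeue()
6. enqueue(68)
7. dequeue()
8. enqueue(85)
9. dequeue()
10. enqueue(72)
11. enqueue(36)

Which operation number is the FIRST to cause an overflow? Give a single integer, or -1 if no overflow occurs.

Answer: -1

Derivation:
1. enqueue(25): size=1
2. dequeue(): size=0
3. enqueue(95): size=1
4. dequeue(): size=0
5. dequeue(): empty, no-op, size=0
6. enqueue(68): size=1
7. dequeue(): size=0
8. enqueue(85): size=1
9. dequeue(): size=0
10. enqueue(72): size=1
11. enqueue(36): size=2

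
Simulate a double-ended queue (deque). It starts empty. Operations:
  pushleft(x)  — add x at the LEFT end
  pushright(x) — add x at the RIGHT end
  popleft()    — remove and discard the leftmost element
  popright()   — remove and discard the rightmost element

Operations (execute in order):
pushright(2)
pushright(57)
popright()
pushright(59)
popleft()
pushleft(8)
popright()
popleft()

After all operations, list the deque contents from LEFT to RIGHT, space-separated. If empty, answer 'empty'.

Answer: empty

Derivation:
pushright(2): [2]
pushright(57): [2, 57]
popright(): [2]
pushright(59): [2, 59]
popleft(): [59]
pushleft(8): [8, 59]
popright(): [8]
popleft(): []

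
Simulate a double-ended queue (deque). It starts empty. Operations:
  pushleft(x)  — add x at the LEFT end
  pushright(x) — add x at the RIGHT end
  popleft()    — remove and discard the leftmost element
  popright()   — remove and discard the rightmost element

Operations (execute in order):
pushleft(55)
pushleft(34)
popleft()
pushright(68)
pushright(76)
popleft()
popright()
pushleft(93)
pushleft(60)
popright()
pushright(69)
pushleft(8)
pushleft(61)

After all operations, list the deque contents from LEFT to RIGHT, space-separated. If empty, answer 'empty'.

Answer: 61 8 60 93 69

Derivation:
pushleft(55): [55]
pushleft(34): [34, 55]
popleft(): [55]
pushright(68): [55, 68]
pushright(76): [55, 68, 76]
popleft(): [68, 76]
popright(): [68]
pushleft(93): [93, 68]
pushleft(60): [60, 93, 68]
popright(): [60, 93]
pushright(69): [60, 93, 69]
pushleft(8): [8, 60, 93, 69]
pushleft(61): [61, 8, 60, 93, 69]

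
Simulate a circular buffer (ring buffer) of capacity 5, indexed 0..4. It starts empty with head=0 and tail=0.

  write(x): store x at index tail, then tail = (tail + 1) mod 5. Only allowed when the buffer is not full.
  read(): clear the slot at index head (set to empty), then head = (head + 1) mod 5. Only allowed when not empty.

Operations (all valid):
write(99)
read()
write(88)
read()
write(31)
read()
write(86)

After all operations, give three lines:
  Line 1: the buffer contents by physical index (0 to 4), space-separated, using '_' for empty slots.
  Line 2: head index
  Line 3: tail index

Answer: _ _ _ 86 _
3
4

Derivation:
write(99): buf=[99 _ _ _ _], head=0, tail=1, size=1
read(): buf=[_ _ _ _ _], head=1, tail=1, size=0
write(88): buf=[_ 88 _ _ _], head=1, tail=2, size=1
read(): buf=[_ _ _ _ _], head=2, tail=2, size=0
write(31): buf=[_ _ 31 _ _], head=2, tail=3, size=1
read(): buf=[_ _ _ _ _], head=3, tail=3, size=0
write(86): buf=[_ _ _ 86 _], head=3, tail=4, size=1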